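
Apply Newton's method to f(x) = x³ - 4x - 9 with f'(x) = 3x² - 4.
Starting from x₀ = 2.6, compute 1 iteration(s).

f(x) = x³ - 4x - 9
f'(x) = 3x² - 4
x₀ = 2.6

Newton-Raphson formula: x_{n+1} = x_n - f(x_n)/f'(x_n)

Iteration 1:
  f(2.600000) = -1.824000
  f'(2.600000) = 16.280000
  x_1 = 2.600000 - (-1.824000)/16.280000 = 2.712039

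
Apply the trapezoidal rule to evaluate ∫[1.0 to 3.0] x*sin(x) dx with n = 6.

f(x) = x*sin(x)
a = 1.0, b = 3.0, n = 6
h = (b - a)/n = 0.333333

Trapezoidal rule: (h/2)[f(x₀) + 2f(x₁) + 2f(x₂) + ... + f(xₙ)]

x_0 = 1.0000, f(x_0) = 0.841471, coefficient = 1
x_1 = 1.3333, f(x_1) = 1.295917, coefficient = 2
x_2 = 1.6667, f(x_2) = 1.659013, coefficient = 2
x_3 = 2.0000, f(x_3) = 1.818595, coefficient = 2
x_4 = 2.3333, f(x_4) = 1.687200, coefficient = 2
x_5 = 2.6667, f(x_5) = 1.219394, coefficient = 2
x_6 = 3.0000, f(x_6) = 0.423360, coefficient = 1

I ≈ (0.333333/2) × 16.625070 = 2.770845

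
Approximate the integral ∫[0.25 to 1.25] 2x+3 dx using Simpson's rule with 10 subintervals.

f(x) = 2x+3
a = 0.25, b = 1.25, n = 10
h = (b - a)/n = 0.100000

Simpson's rule: (h/3)[f(x₀) + 4f(x₁) + 2f(x₂) + ... + f(xₙ)]

x_0 = 0.2500, f(x_0) = 3.500000, coefficient = 1
x_1 = 0.3500, f(x_1) = 3.700000, coefficient = 4
x_2 = 0.4500, f(x_2) = 3.900000, coefficient = 2
x_3 = 0.5500, f(x_3) = 4.100000, coefficient = 4
x_4 = 0.6500, f(x_4) = 4.300000, coefficient = 2
x_5 = 0.7500, f(x_5) = 4.500000, coefficient = 4
x_6 = 0.8500, f(x_6) = 4.700000, coefficient = 2
x_7 = 0.9500, f(x_7) = 4.900000, coefficient = 4
x_8 = 1.0500, f(x_8) = 5.100000, coefficient = 2
x_9 = 1.1500, f(x_9) = 5.300000, coefficient = 4
x_10 = 1.2500, f(x_10) = 5.500000, coefficient = 1

I ≈ (0.100000/3) × 135.000000 = 4.500000
Exact value: 4.500000
Error: 0.000000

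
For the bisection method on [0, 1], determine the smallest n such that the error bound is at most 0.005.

We need (b-a)/2^n ≤ 0.005
(1 - 0)/2^n ≤ 0.005
1/2^n ≤ 0.005
2^n ≥ 200
n ≥ log₂(200) = 7.64
n ≥ 8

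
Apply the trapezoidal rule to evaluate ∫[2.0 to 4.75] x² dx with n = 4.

f(x) = x²
a = 2.0, b = 4.75, n = 4
h = (b - a)/n = 0.687500

Trapezoidal rule: (h/2)[f(x₀) + 2f(x₁) + 2f(x₂) + ... + f(xₙ)]

x_0 = 2.0000, f(x_0) = 4.000000, coefficient = 1
x_1 = 2.6875, f(x_1) = 7.222656, coefficient = 2
x_2 = 3.3750, f(x_2) = 11.390625, coefficient = 2
x_3 = 4.0625, f(x_3) = 16.503906, coefficient = 2
x_4 = 4.7500, f(x_4) = 22.562500, coefficient = 1

I ≈ (0.687500/2) × 96.796875 = 33.273926
Exact value: 33.057292
Error: 0.216634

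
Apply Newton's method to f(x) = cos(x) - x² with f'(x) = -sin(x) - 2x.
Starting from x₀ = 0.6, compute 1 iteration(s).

f(x) = cos(x) - x²
f'(x) = -sin(x) - 2x
x₀ = 0.6

Newton-Raphson formula: x_{n+1} = x_n - f(x_n)/f'(x_n)

Iteration 1:
  f(0.600000) = 0.465336
  f'(0.600000) = -1.764642
  x_1 = 0.600000 - 0.465336/(-1.764642) = 0.863700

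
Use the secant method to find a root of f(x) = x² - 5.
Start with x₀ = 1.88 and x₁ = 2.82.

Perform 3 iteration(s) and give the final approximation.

f(x) = x² - 5
x₀ = 1.88, x₁ = 2.82

Secant formula: x_{n+1} = x_n - f(x_n)(x_n - x_{n-1})/(f(x_n) - f(x_{n-1}))

Iteration 1:
  f(1.880000) = -1.465600
  f(2.820000) = 2.952400
  x_2 = 2.820000 - 2.952400×(2.820000 - 1.880000)/(2.952400 - (-1.465600))
       = 2.191830
Iteration 2:
  f(2.820000) = 2.952400
  f(2.191830) = -0.195882
  x_3 = 2.191830 - (-0.195882)×(2.191830 - 2.820000)/(-0.195882 - 2.952400)
       = 2.230914
Iteration 3:
  f(2.191830) = -0.195882
  f(2.230914) = -0.023024
  x_4 = 2.230914 - (-0.023024)×(2.230914 - 2.191830)/(-0.023024 - (-0.195882))
       = 2.236120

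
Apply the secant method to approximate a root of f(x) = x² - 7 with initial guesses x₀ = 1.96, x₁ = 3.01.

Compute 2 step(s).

f(x) = x² - 7
x₀ = 1.96, x₁ = 3.01

Secant formula: x_{n+1} = x_n - f(x_n)(x_n - x_{n-1})/(f(x_n) - f(x_{n-1}))

Iteration 1:
  f(1.960000) = -3.158400
  f(3.010000) = 2.060100
  x_2 = 3.010000 - 2.060100×(3.010000 - 1.960000)/(2.060100 - (-3.158400))
       = 2.595493
Iteration 2:
  f(3.010000) = 2.060100
  f(2.595493) = -0.263416
  x_3 = 2.595493 - (-0.263416)×(2.595493 - 3.010000)/(-0.263416 - 2.060100)
       = 2.642485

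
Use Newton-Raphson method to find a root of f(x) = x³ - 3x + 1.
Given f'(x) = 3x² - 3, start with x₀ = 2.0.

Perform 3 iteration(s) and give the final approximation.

f(x) = x³ - 3x + 1
f'(x) = 3x² - 3
x₀ = 2.0

Newton-Raphson formula: x_{n+1} = x_n - f(x_n)/f'(x_n)

Iteration 1:
  f(2.000000) = 3.000000
  f'(2.000000) = 9.000000
  x_1 = 2.000000 - 3.000000/9.000000 = 1.666667
Iteration 2:
  f(1.666667) = 0.629630
  f'(1.666667) = 5.333333
  x_2 = 1.666667 - 0.629630/5.333333 = 1.548611
Iteration 3:
  f(1.548611) = 0.068040
  f'(1.548611) = 4.194589
  x_3 = 1.548611 - 0.068040/4.194589 = 1.532390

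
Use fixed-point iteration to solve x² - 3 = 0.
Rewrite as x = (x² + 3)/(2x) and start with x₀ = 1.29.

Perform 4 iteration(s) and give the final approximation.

Equation: x² - 3 = 0
Fixed-point form: x = (x² + 3)/(2x)
x₀ = 1.29

x_1 = g(1.290000) = 1.807791
x_2 = g(1.807791) = 1.733637
x_3 = g(1.733637) = 1.732052
x_4 = g(1.732052) = 1.732051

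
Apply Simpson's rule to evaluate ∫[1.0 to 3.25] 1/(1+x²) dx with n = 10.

f(x) = 1/(1+x²)
a = 1.0, b = 3.25, n = 10
h = (b - a)/n = 0.225000

Simpson's rule: (h/3)[f(x₀) + 4f(x₁) + 2f(x₂) + ... + f(xₙ)]

x_0 = 1.0000, f(x_0) = 0.500000, coefficient = 1
x_1 = 1.2250, f(x_1) = 0.399900, coefficient = 4
x_2 = 1.4500, f(x_2) = 0.322321, coefficient = 2
x_3 = 1.6750, f(x_3) = 0.262769, coefficient = 4
x_4 = 1.9000, f(x_4) = 0.216920, coefficient = 2
x_5 = 2.1250, f(x_5) = 0.181303, coefficient = 4
x_6 = 2.3500, f(x_6) = 0.153315, coefficient = 2
x_7 = 2.5750, f(x_7) = 0.131051, coefficient = 4
x_8 = 2.8000, f(x_8) = 0.113122, coefficient = 2
x_9 = 3.0250, f(x_9) = 0.098516, coefficient = 4
x_10 = 3.2500, f(x_10) = 0.086486, coefficient = 1

I ≈ (0.225000/3) × 6.491999 = 0.486900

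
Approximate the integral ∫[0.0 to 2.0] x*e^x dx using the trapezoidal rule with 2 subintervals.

f(x) = x*e^x
a = 0.0, b = 2.0, n = 2
h = (b - a)/n = 1.000000

Trapezoidal rule: (h/2)[f(x₀) + 2f(x₁) + 2f(x₂) + ... + f(xₙ)]

x_0 = 0.0000, f(x_0) = 0.000000, coefficient = 1
x_1 = 1.0000, f(x_1) = 2.718282, coefficient = 2
x_2 = 2.0000, f(x_2) = 14.778112, coefficient = 1

I ≈ (1.000000/2) × 20.214676 = 10.107338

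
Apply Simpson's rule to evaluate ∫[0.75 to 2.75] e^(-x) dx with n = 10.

f(x) = e^(-x)
a = 0.75, b = 2.75, n = 10
h = (b - a)/n = 0.200000

Simpson's rule: (h/3)[f(x₀) + 4f(x₁) + 2f(x₂) + ... + f(xₙ)]

x_0 = 0.7500, f(x_0) = 0.472367, coefficient = 1
x_1 = 0.9500, f(x_1) = 0.386741, coefficient = 4
x_2 = 1.1500, f(x_2) = 0.316637, coefficient = 2
x_3 = 1.3500, f(x_3) = 0.259240, coefficient = 4
x_4 = 1.5500, f(x_4) = 0.212248, coefficient = 2
x_5 = 1.7500, f(x_5) = 0.173774, coefficient = 4
x_6 = 1.9500, f(x_6) = 0.142274, coefficient = 2
x_7 = 2.1500, f(x_7) = 0.116484, coefficient = 4
x_8 = 2.3500, f(x_8) = 0.095369, coefficient = 2
x_9 = 2.5500, f(x_9) = 0.078082, coefficient = 4
x_10 = 2.7500, f(x_10) = 0.063928, coefficient = 1

I ≈ (0.200000/3) × 6.126635 = 0.408442
Exact value: 0.408439
Error: 0.000004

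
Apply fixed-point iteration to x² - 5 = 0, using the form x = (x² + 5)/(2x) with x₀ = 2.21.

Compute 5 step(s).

Equation: x² - 5 = 0
Fixed-point form: x = (x² + 5)/(2x)
x₀ = 2.21

x_1 = g(2.210000) = 2.236222
x_2 = g(2.236222) = 2.236068
x_3 = g(2.236068) = 2.236068
x_4 = g(2.236068) = 2.236068
x_5 = g(2.236068) = 2.236068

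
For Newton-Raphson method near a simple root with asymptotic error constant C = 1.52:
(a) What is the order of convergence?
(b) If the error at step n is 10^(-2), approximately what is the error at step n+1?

(a) Newton-Raphson has quadratic (order 2) convergence near simple roots.
    This means |e_{n+1}| ≈ C|e_n|².

(b) With |e_n| = 10^(-2) and C = 1.52:
    |e_{n+1}| ≈ 1.52 × (10^(-2))² = 1.52 × 10^(-4)

(a) 2 (quadratic); (b) |e_{n+1}| ≈ 1.520e-04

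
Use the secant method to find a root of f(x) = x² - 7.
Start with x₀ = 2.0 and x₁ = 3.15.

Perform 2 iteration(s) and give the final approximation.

f(x) = x² - 7
x₀ = 2.0, x₁ = 3.15

Secant formula: x_{n+1} = x_n - f(x_n)(x_n - x_{n-1})/(f(x_n) - f(x_{n-1}))

Iteration 1:
  f(2.000000) = -3.000000
  f(3.150000) = 2.922500
  x_2 = 3.150000 - 2.922500×(3.150000 - 2.000000)/(2.922500 - (-3.000000))
       = 2.582524
Iteration 2:
  f(3.150000) = 2.922500
  f(2.582524) = -0.330568
  x_3 = 2.582524 - (-0.330568)×(2.582524 - 3.150000)/(-0.330568 - 2.922500)
       = 2.640190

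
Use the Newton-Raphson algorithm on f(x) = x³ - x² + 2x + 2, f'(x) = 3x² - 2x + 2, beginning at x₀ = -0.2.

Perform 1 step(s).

f(x) = x³ - x² + 2x + 2
f'(x) = 3x² - 2x + 2
x₀ = -0.2

Newton-Raphson formula: x_{n+1} = x_n - f(x_n)/f'(x_n)

Iteration 1:
  f(-0.200000) = 1.552000
  f'(-0.200000) = 2.520000
  x_1 = -0.200000 - 1.552000/2.520000 = -0.815873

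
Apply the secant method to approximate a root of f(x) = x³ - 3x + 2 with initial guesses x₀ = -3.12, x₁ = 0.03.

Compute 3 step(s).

f(x) = x³ - 3x + 2
x₀ = -3.12, x₁ = 0.03

Secant formula: x_{n+1} = x_n - f(x_n)(x_n - x_{n-1})/(f(x_n) - f(x_{n-1}))

Iteration 1:
  f(-3.120000) = -19.011328
  f(0.030000) = 1.910027
  x_2 = 0.030000 - 1.910027×(0.030000 - (-3.120000))/(1.910027 - (-19.011328))
       = -0.257581
Iteration 2:
  f(0.030000) = 1.910027
  f(-0.257581) = 2.755653
  x_3 = -0.257581 - 2.755653×(-0.257581 - 0.030000)/(2.755653 - 1.910027)
       = 0.679563
Iteration 3:
  f(-0.257581) = 2.755653
  f(0.679563) = 0.275137
  x_4 = 0.679563 - 0.275137×(0.679563 - (-0.257581))/(0.275137 - 2.755653)
       = 0.783510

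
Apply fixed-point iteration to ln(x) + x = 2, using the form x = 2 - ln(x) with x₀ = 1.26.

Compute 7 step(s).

Equation: ln(x) + x = 2
Fixed-point form: x = 2 - ln(x)
x₀ = 1.26

x_1 = g(1.260000) = 1.768888
x_2 = g(1.768888) = 1.429649
x_3 = g(1.429649) = 1.642571
x_4 = g(1.642571) = 1.503737
x_5 = g(1.503737) = 1.592047
x_6 = g(1.592047) = 1.534980
x_7 = g(1.534980) = 1.571483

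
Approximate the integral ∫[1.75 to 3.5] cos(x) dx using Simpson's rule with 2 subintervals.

f(x) = cos(x)
a = 1.75, b = 3.5, n = 2
h = (b - a)/n = 0.875000

Simpson's rule: (h/3)[f(x₀) + 4f(x₁) + 2f(x₂) + ... + f(xₙ)]

x_0 = 1.7500, f(x_0) = -0.178246, coefficient = 1
x_1 = 2.6250, f(x_1) = -0.869507, coefficient = 4
x_2 = 3.5000, f(x_2) = -0.936457, coefficient = 1

I ≈ (0.875000/3) × -4.592731 = -1.339547
Exact value: -1.334769
Error: 0.004778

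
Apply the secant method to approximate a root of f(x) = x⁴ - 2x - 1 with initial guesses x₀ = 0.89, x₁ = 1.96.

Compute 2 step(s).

f(x) = x⁴ - 2x - 1
x₀ = 0.89, x₁ = 1.96

Secant formula: x_{n+1} = x_n - f(x_n)(x_n - x_{n-1})/(f(x_n) - f(x_{n-1}))

Iteration 1:
  f(0.890000) = -2.152578
  f(1.960000) = 9.837891
  x_2 = 1.960000 - 9.837891×(1.960000 - 0.890000)/(9.837891 - (-2.152578))
       = 1.082091
Iteration 2:
  f(1.960000) = 9.837891
  f(1.082091) = -1.793127
  x_3 = 1.082091 - (-1.793127)×(1.082091 - 1.960000)/(-1.793127 - 9.837891)
       = 1.217436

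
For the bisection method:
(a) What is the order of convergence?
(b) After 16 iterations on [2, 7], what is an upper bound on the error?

(a) Bisection has linear (order 1) convergence; the error is halved each step.

(b) Error bound = (b-a)/2^n = (7 - 2)/2^{16}
    = 5/2^{16}

(a) 1 (linear); (b) error ≤ 7.63e-05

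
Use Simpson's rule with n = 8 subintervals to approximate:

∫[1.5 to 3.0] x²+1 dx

f(x) = x²+1
a = 1.5, b = 3.0, n = 8
h = (b - a)/n = 0.187500

Simpson's rule: (h/3)[f(x₀) + 4f(x₁) + 2f(x₂) + ... + f(xₙ)]

x_0 = 1.5000, f(x_0) = 3.250000, coefficient = 1
x_1 = 1.6875, f(x_1) = 3.847656, coefficient = 4
x_2 = 1.8750, f(x_2) = 4.515625, coefficient = 2
x_3 = 2.0625, f(x_3) = 5.253906, coefficient = 4
x_4 = 2.2500, f(x_4) = 6.062500, coefficient = 2
x_5 = 2.4375, f(x_5) = 6.941406, coefficient = 4
x_6 = 2.6250, f(x_6) = 7.890625, coefficient = 2
x_7 = 2.8125, f(x_7) = 8.910156, coefficient = 4
x_8 = 3.0000, f(x_8) = 10.000000, coefficient = 1

I ≈ (0.187500/3) × 150.000000 = 9.375000
Exact value: 9.375000
Error: 0.000000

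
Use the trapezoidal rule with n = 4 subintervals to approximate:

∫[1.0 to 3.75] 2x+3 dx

f(x) = 2x+3
a = 1.0, b = 3.75, n = 4
h = (b - a)/n = 0.687500

Trapezoidal rule: (h/2)[f(x₀) + 2f(x₁) + 2f(x₂) + ... + f(xₙ)]

x_0 = 1.0000, f(x_0) = 5.000000, coefficient = 1
x_1 = 1.6875, f(x_1) = 6.375000, coefficient = 2
x_2 = 2.3750, f(x_2) = 7.750000, coefficient = 2
x_3 = 3.0625, f(x_3) = 9.125000, coefficient = 2
x_4 = 3.7500, f(x_4) = 10.500000, coefficient = 1

I ≈ (0.687500/2) × 62.000000 = 21.312500
Exact value: 21.312500
Error: 0.000000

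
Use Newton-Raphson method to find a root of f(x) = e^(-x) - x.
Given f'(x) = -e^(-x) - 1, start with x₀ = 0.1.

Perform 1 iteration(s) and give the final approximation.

f(x) = e^(-x) - x
f'(x) = -e^(-x) - 1
x₀ = 0.1

Newton-Raphson formula: x_{n+1} = x_n - f(x_n)/f'(x_n)

Iteration 1:
  f(0.100000) = 0.804837
  f'(0.100000) = -1.904837
  x_1 = 0.100000 - 0.804837/(-1.904837) = 0.522523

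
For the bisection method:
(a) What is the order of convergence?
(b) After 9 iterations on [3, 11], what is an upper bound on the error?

(a) Bisection has linear (order 1) convergence; the error is halved each step.

(b) Error bound = (b-a)/2^n = (11 - 3)/2^{9}
    = 8/2^{9}

(a) 1 (linear); (b) error ≤ 1.56e-02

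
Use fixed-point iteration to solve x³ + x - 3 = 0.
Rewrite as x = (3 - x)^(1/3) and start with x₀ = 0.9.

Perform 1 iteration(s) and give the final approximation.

Equation: x³ + x - 3 = 0
Fixed-point form: x = (3 - x)^(1/3)
x₀ = 0.9

x_1 = g(0.900000) = 1.280579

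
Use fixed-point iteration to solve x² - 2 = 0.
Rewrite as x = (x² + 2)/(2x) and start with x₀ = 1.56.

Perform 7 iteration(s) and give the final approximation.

Equation: x² - 2 = 0
Fixed-point form: x = (x² + 2)/(2x)
x₀ = 1.56

x_1 = g(1.560000) = 1.421026
x_2 = g(1.421026) = 1.414230
x_3 = g(1.414230) = 1.414214
x_4 = g(1.414214) = 1.414214
x_5 = g(1.414214) = 1.414214
x_6 = g(1.414214) = 1.414214
x_7 = g(1.414214) = 1.414214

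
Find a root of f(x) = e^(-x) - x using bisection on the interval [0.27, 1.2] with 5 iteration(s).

f(x) = e^(-x) - x
Initial interval: [0.27, 1.2]

Iteration 1:
  c_1 = (0.270000 + 1.200000)/2 = 0.735000
  f(c_1) = f(0.735000) = -0.255495
  f(a) × f(c) < 0, new interval: [0.270000, 0.735000]
Iteration 2:
  c_2 = (0.270000 + 0.735000)/2 = 0.502500
  f(c_2) = f(0.502500) = 0.102516
  f(a) × f(c) ≥ 0, new interval: [0.502500, 0.735000]
Iteration 3:
  c_3 = (0.502500 + 0.735000)/2 = 0.618750
  f(c_3) = f(0.618750) = -0.080133
  f(a) × f(c) < 0, new interval: [0.502500, 0.618750]
Iteration 4:
  c_4 = (0.502500 + 0.618750)/2 = 0.560625
  f(c_4) = f(0.560625) = 0.010227
  f(a) × f(c) ≥ 0, new interval: [0.560625, 0.618750]
Iteration 5:
  c_5 = (0.560625 + 0.618750)/2 = 0.589687
  f(c_5) = f(0.589687) = -0.035187
  f(a) × f(c) < 0, new interval: [0.560625, 0.589687]

After 5 iteration(s), the approximation is c_5 = 0.589687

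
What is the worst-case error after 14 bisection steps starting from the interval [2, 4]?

Bisection error bound: |error| ≤ (b-a)/2^n
|error| ≤ (4 - 2)/2^14 = 2/2^14
|error| ≤ 0.0001220703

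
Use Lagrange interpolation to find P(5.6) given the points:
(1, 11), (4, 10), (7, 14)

Lagrange interpolation formula:
P(x) = Σ yᵢ × Lᵢ(x)
where Lᵢ(x) = Π_{j≠i} (x - xⱼ)/(xᵢ - xⱼ)

L_0(5.6) = (5.6 - 4)/(1 - 4) × (5.6 - 7)/(1 - 7) = -0.124444
L_1(5.6) = (5.6 - 1)/(4 - 1) × (5.6 - 7)/(4 - 7) = 0.715556
L_2(5.6) = (5.6 - 1)/(7 - 1) × (5.6 - 4)/(7 - 4) = 0.408889

P(5.6) = 11×L_0(5.6) + 10×L_1(5.6) + 14×L_2(5.6)
P(5.6) = 11.511111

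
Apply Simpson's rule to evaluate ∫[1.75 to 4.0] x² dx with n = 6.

f(x) = x²
a = 1.75, b = 4.0, n = 6
h = (b - a)/n = 0.375000

Simpson's rule: (h/3)[f(x₀) + 4f(x₁) + 2f(x₂) + ... + f(xₙ)]

x_0 = 1.7500, f(x_0) = 3.062500, coefficient = 1
x_1 = 2.1250, f(x_1) = 4.515625, coefficient = 4
x_2 = 2.5000, f(x_2) = 6.250000, coefficient = 2
x_3 = 2.8750, f(x_3) = 8.265625, coefficient = 4
x_4 = 3.2500, f(x_4) = 10.562500, coefficient = 2
x_5 = 3.6250, f(x_5) = 13.140625, coefficient = 4
x_6 = 4.0000, f(x_6) = 16.000000, coefficient = 1

I ≈ (0.375000/3) × 156.375000 = 19.546875
Exact value: 19.546875
Error: 0.000000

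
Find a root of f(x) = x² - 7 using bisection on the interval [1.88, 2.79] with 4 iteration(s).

f(x) = x² - 7
Initial interval: [1.88, 2.79]

Iteration 1:
  c_1 = (1.880000 + 2.790000)/2 = 2.335000
  f(c_1) = f(2.335000) = -1.547775
  f(a) × f(c) ≥ 0, new interval: [2.335000, 2.790000]
Iteration 2:
  c_2 = (2.335000 + 2.790000)/2 = 2.562500
  f(c_2) = f(2.562500) = -0.433594
  f(a) × f(c) ≥ 0, new interval: [2.562500, 2.790000]
Iteration 3:
  c_3 = (2.562500 + 2.790000)/2 = 2.676250
  f(c_3) = f(2.676250) = 0.162314
  f(a) × f(c) < 0, new interval: [2.562500, 2.676250]
Iteration 4:
  c_4 = (2.562500 + 2.676250)/2 = 2.619375
  f(c_4) = f(2.619375) = -0.138875
  f(a) × f(c) ≥ 0, new interval: [2.619375, 2.676250]

After 4 iteration(s), the approximation is c_4 = 2.619375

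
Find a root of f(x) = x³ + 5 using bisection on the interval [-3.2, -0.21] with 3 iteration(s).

f(x) = x³ + 5
Initial interval: [-3.2, -0.21]

Iteration 1:
  c_1 = (-3.200000 + (-0.210000))/2 = -1.705000
  f(c_1) = f(-1.705000) = 0.043522
  f(a) × f(c) < 0, new interval: [-3.200000, -1.705000]
Iteration 2:
  c_2 = (-3.200000 + (-1.705000))/2 = -2.452500
  f(c_2) = f(-2.452500) = -9.751190
  f(a) × f(c) ≥ 0, new interval: [-2.452500, -1.705000]
Iteration 3:
  c_3 = (-2.452500 + (-1.705000))/2 = -2.078750
  f(c_3) = f(-2.078750) = -3.982698
  f(a) × f(c) ≥ 0, new interval: [-2.078750, -1.705000]

After 3 iteration(s), the approximation is c_3 = -2.078750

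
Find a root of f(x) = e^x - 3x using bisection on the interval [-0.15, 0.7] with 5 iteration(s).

f(x) = e^x - 3x
Initial interval: [-0.15, 0.7]

Iteration 1:
  c_1 = (-0.150000 + 0.700000)/2 = 0.275000
  f(c_1) = f(0.275000) = 0.491531
  f(a) × f(c) ≥ 0, new interval: [0.275000, 0.700000]
Iteration 2:
  c_2 = (0.275000 + 0.700000)/2 = 0.487500
  f(c_2) = f(0.487500) = 0.165741
  f(a) × f(c) ≥ 0, new interval: [0.487500, 0.700000]
Iteration 3:
  c_3 = (0.487500 + 0.700000)/2 = 0.593750
  f(c_3) = f(0.593750) = 0.029516
  f(a) × f(c) ≥ 0, new interval: [0.593750, 0.700000]
Iteration 4:
  c_4 = (0.593750 + 0.700000)/2 = 0.646875
  f(c_4) = f(0.646875) = -0.031061
  f(a) × f(c) < 0, new interval: [0.593750, 0.646875]
Iteration 5:
  c_5 = (0.593750 + 0.646875)/2 = 0.620313
  f(c_5) = f(0.620313) = -0.001428
  f(a) × f(c) < 0, new interval: [0.593750, 0.620313]

After 5 iteration(s), the approximation is c_5 = 0.620313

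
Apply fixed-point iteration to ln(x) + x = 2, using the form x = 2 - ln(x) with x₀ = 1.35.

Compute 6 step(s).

Equation: ln(x) + x = 2
Fixed-point form: x = 2 - ln(x)
x₀ = 1.35

x_1 = g(1.350000) = 1.699895
x_2 = g(1.699895) = 1.469433
x_3 = g(1.469433) = 1.615123
x_4 = g(1.615123) = 1.520589
x_5 = g(1.520589) = 1.580902
x_6 = g(1.580902) = 1.542004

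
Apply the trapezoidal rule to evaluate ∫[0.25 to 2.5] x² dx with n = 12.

f(x) = x²
a = 0.25, b = 2.5, n = 12
h = (b - a)/n = 0.187500

Trapezoidal rule: (h/2)[f(x₀) + 2f(x₁) + 2f(x₂) + ... + f(xₙ)]

x_0 = 0.2500, f(x_0) = 0.062500, coefficient = 1
x_1 = 0.4375, f(x_1) = 0.191406, coefficient = 2
x_2 = 0.6250, f(x_2) = 0.390625, coefficient = 2
x_3 = 0.8125, f(x_3) = 0.660156, coefficient = 2
x_4 = 1.0000, f(x_4) = 1.000000, coefficient = 2
x_5 = 1.1875, f(x_5) = 1.410156, coefficient = 2
x_6 = 1.3750, f(x_6) = 1.890625, coefficient = 2
x_7 = 1.5625, f(x_7) = 2.441406, coefficient = 2
x_8 = 1.7500, f(x_8) = 3.062500, coefficient = 2
x_9 = 1.9375, f(x_9) = 3.753906, coefficient = 2
x_10 = 2.1250, f(x_10) = 4.515625, coefficient = 2
x_11 = 2.3125, f(x_11) = 5.347656, coefficient = 2
x_12 = 2.5000, f(x_12) = 6.250000, coefficient = 1

I ≈ (0.187500/2) × 55.640625 = 5.216309
Exact value: 5.203125
Error: 0.013184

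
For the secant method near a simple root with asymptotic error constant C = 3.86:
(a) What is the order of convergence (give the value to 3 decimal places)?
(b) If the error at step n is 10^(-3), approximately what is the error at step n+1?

(a) Secant method has superlinear convergence with order φ = (1+√5)/2 ≈ 1.618.
    This means |e_{n+1}| ≈ C|e_n|^1.618.

(b) With |e_n| = 10^(-3) and C = 3.86:
    |e_{n+1}| ≈ 3.86 × (10^(-3))^1.618 = 3.86 × 10^(-4.85)

(a) ≈ 1.618 (golden ratio); (b) |e_{n+1}| ≈ 5.401e-05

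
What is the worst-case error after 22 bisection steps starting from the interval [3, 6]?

Bisection error bound: |error| ≤ (b-a)/2^n
|error| ≤ (6 - 3)/2^22 = 3/2^22
|error| ≤ 0.0000007153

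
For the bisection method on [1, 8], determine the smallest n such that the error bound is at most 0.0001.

We need (b-a)/2^n ≤ 0.0001
(8 - 1)/2^n ≤ 0.0001
7/2^n ≤ 0.0001
2^n ≥ 70000
n ≥ log₂(70000) = 16.10
n ≥ 17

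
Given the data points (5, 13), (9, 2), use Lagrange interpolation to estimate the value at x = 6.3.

Lagrange interpolation formula:
P(x) = Σ yᵢ × Lᵢ(x)
where Lᵢ(x) = Π_{j≠i} (x - xⱼ)/(xᵢ - xⱼ)

L_0(6.3) = (6.3 - 9)/(5 - 9) = 0.675000
L_1(6.3) = (6.3 - 5)/(9 - 5) = 0.325000

P(6.3) = 13×L_0(6.3) + 2×L_1(6.3)
P(6.3) = 9.425000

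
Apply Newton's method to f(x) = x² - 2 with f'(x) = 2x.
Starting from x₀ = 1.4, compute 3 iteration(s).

f(x) = x² - 2
f'(x) = 2x
x₀ = 1.4

Newton-Raphson formula: x_{n+1} = x_n - f(x_n)/f'(x_n)

Iteration 1:
  f(1.400000) = -0.040000
  f'(1.400000) = 2.800000
  x_1 = 1.400000 - (-0.040000)/2.800000 = 1.414286
Iteration 2:
  f(1.414286) = 0.000204
  f'(1.414286) = 2.828571
  x_2 = 1.414286 - 0.000204/2.828571 = 1.414214
Iteration 3:
  f(1.414214) = 0.000000
  f'(1.414214) = 2.828427
  x_3 = 1.414214 - 0.000000/2.828427 = 1.414214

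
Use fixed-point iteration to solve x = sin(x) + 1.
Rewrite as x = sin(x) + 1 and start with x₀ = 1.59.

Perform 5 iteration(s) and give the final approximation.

Equation: x = sin(x) + 1
Fixed-point form: x = sin(x) + 1
x₀ = 1.59

x_1 = g(1.590000) = 1.999816
x_2 = g(1.999816) = 1.909374
x_3 = g(1.909374) = 1.943228
x_4 = g(1.943228) = 1.931445
x_5 = g(1.931445) = 1.935668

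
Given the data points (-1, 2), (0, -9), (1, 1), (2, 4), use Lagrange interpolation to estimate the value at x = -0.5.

Lagrange interpolation formula:
P(x) = Σ yᵢ × Lᵢ(x)
where Lᵢ(x) = Π_{j≠i} (x - xⱼ)/(xᵢ - xⱼ)

L_0(-0.5) = (-0.5 - 0)/(-1 - 0) × (-0.5 - 1)/(-1 - 1) × (-0.5 - 2)/(-1 - 2) = 0.312500
L_1(-0.5) = (-0.5 - (-1))/(0 - (-1)) × (-0.5 - 1)/(0 - 1) × (-0.5 - 2)/(0 - 2) = 0.937500
L_2(-0.5) = (-0.5 - (-1))/(1 - (-1)) × (-0.5 - 0)/(1 - 0) × (-0.5 - 2)/(1 - 2) = -0.312500
L_3(-0.5) = (-0.5 - (-1))/(2 - (-1)) × (-0.5 - 0)/(2 - 0) × (-0.5 - 1)/(2 - 1) = 0.062500

P(-0.5) = 2×L_0(-0.5) + (-9)×L_1(-0.5) + 1×L_2(-0.5) + 4×L_3(-0.5)
P(-0.5) = -7.875000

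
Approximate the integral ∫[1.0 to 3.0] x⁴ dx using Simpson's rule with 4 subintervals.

f(x) = x⁴
a = 1.0, b = 3.0, n = 4
h = (b - a)/n = 0.500000

Simpson's rule: (h/3)[f(x₀) + 4f(x₁) + 2f(x₂) + ... + f(xₙ)]

x_0 = 1.0000, f(x_0) = 1.000000, coefficient = 1
x_1 = 1.5000, f(x_1) = 5.062500, coefficient = 4
x_2 = 2.0000, f(x_2) = 16.000000, coefficient = 2
x_3 = 2.5000, f(x_3) = 39.062500, coefficient = 4
x_4 = 3.0000, f(x_4) = 81.000000, coefficient = 1

I ≈ (0.500000/3) × 290.500000 = 48.416667
Exact value: 48.400000
Error: 0.016667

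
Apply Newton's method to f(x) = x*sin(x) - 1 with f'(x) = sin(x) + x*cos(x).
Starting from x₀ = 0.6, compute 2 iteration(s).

f(x) = x*sin(x) - 1
f'(x) = sin(x) + x*cos(x)
x₀ = 0.6

Newton-Raphson formula: x_{n+1} = x_n - f(x_n)/f'(x_n)

Iteration 1:
  f(0.600000) = -0.661215
  f'(0.600000) = 1.059844
  x_1 = 0.600000 - (-0.661215)/1.059844 = 1.223879
Iteration 2:
  f(1.223879) = 0.150967
  f'(1.223879) = 1.356545
  x_2 = 1.223879 - 0.150967/1.356545 = 1.112591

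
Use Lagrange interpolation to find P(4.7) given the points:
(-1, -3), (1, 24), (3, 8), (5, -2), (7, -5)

Lagrange interpolation formula:
P(x) = Σ yᵢ × Lᵢ(x)
where Lᵢ(x) = Π_{j≠i} (x - xⱼ)/(xᵢ - xⱼ)

L_0(4.7) = (4.7 - 1)/(-1 - 1) × (4.7 - 3)/(-1 - 3) × (4.7 - 5)/(-1 - 5) × (4.7 - 7)/(-1 - 7) = 0.011302
L_1(4.7) = (4.7 - (-1))/(1 - (-1)) × (4.7 - 3)/(1 - 3) × (4.7 - 5)/(1 - 5) × (4.7 - 7)/(1 - 7) = -0.069647
L_2(4.7) = (4.7 - (-1))/(3 - (-1)) × (4.7 - 1)/(3 - 1) × (4.7 - 5)/(3 - 5) × (4.7 - 7)/(3 - 7) = 0.227377
L_3(4.7) = (4.7 - (-1))/(5 - (-1)) × (4.7 - 1)/(5 - 1) × (4.7 - 3)/(5 - 3) × (4.7 - 7)/(5 - 7) = 0.858978
L_4(4.7) = (4.7 - (-1))/(7 - (-1)) × (4.7 - 1)/(7 - 1) × (4.7 - 3)/(7 - 3) × (4.7 - 5)/(7 - 5) = -0.028010

P(4.7) = (-3)×L_0(4.7) + 24×L_1(4.7) + 8×L_2(4.7) + (-2)×L_3(4.7) + (-5)×L_4(4.7)
P(4.7) = -1.464325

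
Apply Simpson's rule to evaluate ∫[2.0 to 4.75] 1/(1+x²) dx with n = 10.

f(x) = 1/(1+x²)
a = 2.0, b = 4.75, n = 10
h = (b - a)/n = 0.275000

Simpson's rule: (h/3)[f(x₀) + 4f(x₁) + 2f(x₂) + ... + f(xₙ)]

x_0 = 2.0000, f(x_0) = 0.200000, coefficient = 1
x_1 = 2.2750, f(x_1) = 0.161927, coefficient = 4
x_2 = 2.5500, f(x_2) = 0.133289, coefficient = 2
x_3 = 2.8250, f(x_3) = 0.111351, coefficient = 4
x_4 = 3.1000, f(x_4) = 0.094251, coefficient = 2
x_5 = 3.3750, f(x_5) = 0.080706, coefficient = 4
x_6 = 3.6500, f(x_6) = 0.069820, coefficient = 2
x_7 = 3.9250, f(x_7) = 0.060955, coefficient = 4
x_8 = 4.2000, f(x_8) = 0.053648, coefficient = 2
x_9 = 4.4750, f(x_9) = 0.047561, coefficient = 4
x_10 = 4.7500, f(x_10) = 0.042440, coefficient = 1

I ≈ (0.275000/3) × 2.794455 = 0.256158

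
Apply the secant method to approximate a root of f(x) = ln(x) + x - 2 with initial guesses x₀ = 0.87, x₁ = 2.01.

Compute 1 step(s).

f(x) = ln(x) + x - 2
x₀ = 0.87, x₁ = 2.01

Secant formula: x_{n+1} = x_n - f(x_n)(x_n - x_{n-1})/(f(x_n) - f(x_{n-1}))

Iteration 1:
  f(0.870000) = -1.269262
  f(2.010000) = 0.708135
  x_2 = 2.010000 - 0.708135×(2.010000 - 0.870000)/(0.708135 - (-1.269262))
       = 1.601749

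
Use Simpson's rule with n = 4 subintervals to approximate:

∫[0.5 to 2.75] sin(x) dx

f(x) = sin(x)
a = 0.5, b = 2.75, n = 4
h = (b - a)/n = 0.562500

Simpson's rule: (h/3)[f(x₀) + 4f(x₁) + 2f(x₂) + ... + f(xₙ)]

x_0 = 0.5000, f(x_0) = 0.479426, coefficient = 1
x_1 = 1.0625, f(x_1) = 0.873575, coefficient = 4
x_2 = 1.6250, f(x_2) = 0.998531, coefficient = 2
x_3 = 2.1875, f(x_3) = 0.815789, coefficient = 4
x_4 = 2.7500, f(x_4) = 0.381661, coefficient = 1

I ≈ (0.562500/3) × 9.615606 = 1.802926
Exact value: 1.801885
Error: 0.001041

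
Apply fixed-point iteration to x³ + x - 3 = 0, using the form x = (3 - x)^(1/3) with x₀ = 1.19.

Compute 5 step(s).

Equation: x³ + x - 3 = 0
Fixed-point form: x = (3 - x)^(1/3)
x₀ = 1.19

x_1 = g(1.190000) = 1.218689
x_2 = g(1.218689) = 1.212216
x_3 = g(1.212216) = 1.213682
x_4 = g(1.213682) = 1.213350
x_5 = g(1.213350) = 1.213426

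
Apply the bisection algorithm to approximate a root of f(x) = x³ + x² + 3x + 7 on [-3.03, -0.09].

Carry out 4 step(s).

f(x) = x³ + x² + 3x + 7
Initial interval: [-3.03, -0.09]

Iteration 1:
  c_1 = (-3.030000 + (-0.090000))/2 = -1.560000
  f(c_1) = f(-1.560000) = 0.957184
  f(a) × f(c) < 0, new interval: [-3.030000, -1.560000]
Iteration 2:
  c_2 = (-3.030000 + (-1.560000))/2 = -2.295000
  f(c_2) = f(-2.295000) = -6.705797
  f(a) × f(c) ≥ 0, new interval: [-2.295000, -1.560000]
Iteration 3:
  c_3 = (-2.295000 + (-1.560000))/2 = -1.927500
  f(c_3) = f(-1.927500) = -2.228400
  f(a) × f(c) ≥ 0, new interval: [-1.927500, -1.560000]
Iteration 4:
  c_4 = (-1.927500 + (-1.560000))/2 = -1.743750
  f(c_4) = f(-1.743750) = -0.492744
  f(a) × f(c) ≥ 0, new interval: [-1.743750, -1.560000]

After 4 iteration(s), the approximation is c_4 = -1.743750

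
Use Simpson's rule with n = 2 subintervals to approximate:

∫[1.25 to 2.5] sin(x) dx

f(x) = sin(x)
a = 1.25, b = 2.5, n = 2
h = (b - a)/n = 0.625000

Simpson's rule: (h/3)[f(x₀) + 4f(x₁) + 2f(x₂) + ... + f(xₙ)]

x_0 = 1.2500, f(x_0) = 0.948985, coefficient = 1
x_1 = 1.8750, f(x_1) = 0.954086, coefficient = 4
x_2 = 2.5000, f(x_2) = 0.598472, coefficient = 1

I ≈ (0.625000/3) × 5.363800 = 1.117458
Exact value: 1.116466
Error: 0.000992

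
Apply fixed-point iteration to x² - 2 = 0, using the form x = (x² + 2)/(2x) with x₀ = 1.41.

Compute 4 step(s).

Equation: x² - 2 = 0
Fixed-point form: x = (x² + 2)/(2x)
x₀ = 1.41

x_1 = g(1.410000) = 1.414220
x_2 = g(1.414220) = 1.414214
x_3 = g(1.414214) = 1.414214
x_4 = g(1.414214) = 1.414214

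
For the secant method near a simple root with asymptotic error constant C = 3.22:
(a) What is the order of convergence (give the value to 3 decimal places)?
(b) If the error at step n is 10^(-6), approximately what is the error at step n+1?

(a) Secant method has superlinear convergence with order φ = (1+√5)/2 ≈ 1.618.
    This means |e_{n+1}| ≈ C|e_n|^1.618.

(b) With |e_n| = 10^(-6) and C = 3.22:
    |e_{n+1}| ≈ 3.22 × (10^(-6))^1.618 = 3.22 × 10^(-9.71)

(a) ≈ 1.618 (golden ratio); (b) |e_{n+1}| ≈ 6.305e-10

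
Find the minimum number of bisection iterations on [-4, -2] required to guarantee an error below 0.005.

We need (b-a)/2^n ≤ 0.005
(-2 - (-4))/2^n ≤ 0.005
2/2^n ≤ 0.005
2^n ≥ 400
n ≥ log₂(400) = 8.64
n ≥ 9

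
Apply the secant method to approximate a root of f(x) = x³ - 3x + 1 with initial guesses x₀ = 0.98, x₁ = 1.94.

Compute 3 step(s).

f(x) = x³ - 3x + 1
x₀ = 0.98, x₁ = 1.94

Secant formula: x_{n+1} = x_n - f(x_n)(x_n - x_{n-1})/(f(x_n) - f(x_{n-1}))

Iteration 1:
  f(0.980000) = -0.998808
  f(1.940000) = 2.481384
  x_2 = 1.940000 - 2.481384×(1.940000 - 0.980000)/(2.481384 - (-0.998808))
       = 1.255518
Iteration 2:
  f(1.940000) = 2.481384
  f(1.255518) = -0.787449
  x_3 = 1.255518 - (-0.787449)×(1.255518 - 1.940000)/(-0.787449 - 2.481384)
       = 1.420407
Iteration 3:
  f(1.255518) = -0.787449
  f(1.420407) = -0.395470
  x_4 = 1.420407 - (-0.395470)×(1.420407 - 1.255518)/(-0.395470 - (-0.787449))
       = 1.586765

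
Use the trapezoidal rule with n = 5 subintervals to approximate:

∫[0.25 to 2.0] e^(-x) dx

f(x) = e^(-x)
a = 0.25, b = 2.0, n = 5
h = (b - a)/n = 0.350000

Trapezoidal rule: (h/2)[f(x₀) + 2f(x₁) + 2f(x₂) + ... + f(xₙ)]

x_0 = 0.2500, f(x_0) = 0.778801, coefficient = 1
x_1 = 0.6000, f(x_1) = 0.548812, coefficient = 2
x_2 = 0.9500, f(x_2) = 0.386741, coefficient = 2
x_3 = 1.3000, f(x_3) = 0.272532, coefficient = 2
x_4 = 1.6500, f(x_4) = 0.192050, coefficient = 2
x_5 = 2.0000, f(x_5) = 0.135335, coefficient = 1

I ≈ (0.350000/2) × 3.714405 = 0.650021
Exact value: 0.643465
Error: 0.006555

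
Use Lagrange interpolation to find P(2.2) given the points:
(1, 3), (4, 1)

Lagrange interpolation formula:
P(x) = Σ yᵢ × Lᵢ(x)
where Lᵢ(x) = Π_{j≠i} (x - xⱼ)/(xᵢ - xⱼ)

L_0(2.2) = (2.2 - 4)/(1 - 4) = 0.600000
L_1(2.2) = (2.2 - 1)/(4 - 1) = 0.400000

P(2.2) = 3×L_0(2.2) + 1×L_1(2.2)
P(2.2) = 2.200000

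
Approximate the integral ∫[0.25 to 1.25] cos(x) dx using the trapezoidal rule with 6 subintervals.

f(x) = cos(x)
a = 0.25, b = 1.25, n = 6
h = (b - a)/n = 0.166667

Trapezoidal rule: (h/2)[f(x₀) + 2f(x₁) + 2f(x₂) + ... + f(xₙ)]

x_0 = 0.2500, f(x_0) = 0.968912, coefficient = 1
x_1 = 0.4167, f(x_1) = 0.914443, coefficient = 2
x_2 = 0.5833, f(x_2) = 0.834631, coefficient = 2
x_3 = 0.7500, f(x_3) = 0.731689, coefficient = 2
x_4 = 0.9167, f(x_4) = 0.608469, coefficient = 2
x_5 = 1.0833, f(x_5) = 0.468386, coefficient = 2
x_6 = 1.2500, f(x_6) = 0.315322, coefficient = 1

I ≈ (0.166667/2) × 8.399471 = 0.699956
Exact value: 0.701581
Error: 0.001625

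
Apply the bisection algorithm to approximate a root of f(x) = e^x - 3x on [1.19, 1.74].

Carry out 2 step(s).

f(x) = e^x - 3x
Initial interval: [1.19, 1.74]

Iteration 1:
  c_1 = (1.190000 + 1.740000)/2 = 1.465000
  f(c_1) = f(1.465000) = -0.067457
  f(a) × f(c) ≥ 0, new interval: [1.465000, 1.740000]
Iteration 2:
  c_2 = (1.465000 + 1.740000)/2 = 1.602500
  f(c_2) = f(1.602500) = 0.157930
  f(a) × f(c) < 0, new interval: [1.465000, 1.602500]

After 2 iteration(s), the approximation is c_2 = 1.602500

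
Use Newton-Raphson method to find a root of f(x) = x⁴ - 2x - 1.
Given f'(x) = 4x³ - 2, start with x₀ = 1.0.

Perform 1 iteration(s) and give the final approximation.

f(x) = x⁴ - 2x - 1
f'(x) = 4x³ - 2
x₀ = 1.0

Newton-Raphson formula: x_{n+1} = x_n - f(x_n)/f'(x_n)

Iteration 1:
  f(1.000000) = -2.000000
  f'(1.000000) = 2.000000
  x_1 = 1.000000 - (-2.000000)/2.000000 = 2.000000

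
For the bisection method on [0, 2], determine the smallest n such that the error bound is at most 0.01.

We need (b-a)/2^n ≤ 0.01
(2 - 0)/2^n ≤ 0.01
2/2^n ≤ 0.01
2^n ≥ 200
n ≥ log₂(200) = 7.64
n ≥ 8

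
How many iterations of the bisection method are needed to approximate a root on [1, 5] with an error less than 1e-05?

We need (b-a)/2^n ≤ 1e-05
(5 - 1)/2^n ≤ 1e-05
4/2^n ≤ 1e-05
2^n ≥ 400000
n ≥ log₂(400000) = 18.61
n ≥ 19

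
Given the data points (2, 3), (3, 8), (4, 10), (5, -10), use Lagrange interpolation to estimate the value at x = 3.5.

Lagrange interpolation formula:
P(x) = Σ yᵢ × Lᵢ(x)
where Lᵢ(x) = Π_{j≠i} (x - xⱼ)/(xᵢ - xⱼ)

L_0(3.5) = (3.5 - 3)/(2 - 3) × (3.5 - 4)/(2 - 4) × (3.5 - 5)/(2 - 5) = -0.062500
L_1(3.5) = (3.5 - 2)/(3 - 2) × (3.5 - 4)/(3 - 4) × (3.5 - 5)/(3 - 5) = 0.562500
L_2(3.5) = (3.5 - 2)/(4 - 2) × (3.5 - 3)/(4 - 3) × (3.5 - 5)/(4 - 5) = 0.562500
L_3(3.5) = (3.5 - 2)/(5 - 2) × (3.5 - 3)/(5 - 3) × (3.5 - 4)/(5 - 4) = -0.062500

P(3.5) = 3×L_0(3.5) + 8×L_1(3.5) + 10×L_2(3.5) + (-10)×L_3(3.5)
P(3.5) = 10.562500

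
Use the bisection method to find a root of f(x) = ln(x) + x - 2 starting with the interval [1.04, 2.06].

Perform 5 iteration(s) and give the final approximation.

f(x) = ln(x) + x - 2
Initial interval: [1.04, 2.06]

Iteration 1:
  c_1 = (1.040000 + 2.060000)/2 = 1.550000
  f(c_1) = f(1.550000) = -0.011745
  f(a) × f(c) ≥ 0, new interval: [1.550000, 2.060000]
Iteration 2:
  c_2 = (1.550000 + 2.060000)/2 = 1.805000
  f(c_2) = f(1.805000) = 0.395561
  f(a) × f(c) < 0, new interval: [1.550000, 1.805000]
Iteration 3:
  c_3 = (1.550000 + 1.805000)/2 = 1.677500
  f(c_3) = f(1.677500) = 0.194805
  f(a) × f(c) < 0, new interval: [1.550000, 1.677500]
Iteration 4:
  c_4 = (1.550000 + 1.677500)/2 = 1.613750
  f(c_4) = f(1.613750) = 0.092311
  f(a) × f(c) < 0, new interval: [1.550000, 1.613750]
Iteration 5:
  c_5 = (1.550000 + 1.613750)/2 = 1.581875
  f(c_5) = f(1.581875) = 0.040486
  f(a) × f(c) < 0, new interval: [1.550000, 1.581875]

After 5 iteration(s), the approximation is c_5 = 1.581875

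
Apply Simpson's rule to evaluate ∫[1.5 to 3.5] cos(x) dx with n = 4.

f(x) = cos(x)
a = 1.5, b = 3.5, n = 4
h = (b - a)/n = 0.500000

Simpson's rule: (h/3)[f(x₀) + 4f(x₁) + 2f(x₂) + ... + f(xₙ)]

x_0 = 1.5000, f(x_0) = 0.070737, coefficient = 1
x_1 = 2.0000, f(x_1) = -0.416147, coefficient = 4
x_2 = 2.5000, f(x_2) = -0.801144, coefficient = 2
x_3 = 3.0000, f(x_3) = -0.989992, coefficient = 4
x_4 = 3.5000, f(x_4) = -0.936457, coefficient = 1

I ≈ (0.500000/3) × -8.092564 = -1.348761
Exact value: -1.348278
Error: 0.000482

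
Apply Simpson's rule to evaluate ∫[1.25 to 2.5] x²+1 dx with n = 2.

f(x) = x²+1
a = 1.25, b = 2.5, n = 2
h = (b - a)/n = 0.625000

Simpson's rule: (h/3)[f(x₀) + 4f(x₁) + 2f(x₂) + ... + f(xₙ)]

x_0 = 1.2500, f(x_0) = 2.562500, coefficient = 1
x_1 = 1.8750, f(x_1) = 4.515625, coefficient = 4
x_2 = 2.5000, f(x_2) = 7.250000, coefficient = 1

I ≈ (0.625000/3) × 27.875000 = 5.807292
Exact value: 5.807292
Error: 0.000000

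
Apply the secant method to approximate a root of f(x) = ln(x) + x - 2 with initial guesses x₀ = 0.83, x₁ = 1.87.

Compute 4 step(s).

f(x) = ln(x) + x - 2
x₀ = 0.83, x₁ = 1.87

Secant formula: x_{n+1} = x_n - f(x_n)(x_n - x_{n-1})/(f(x_n) - f(x_{n-1}))

Iteration 1:
  f(0.830000) = -1.356330
  f(1.870000) = 0.495938
  x_2 = 1.870000 - 0.495938×(1.870000 - 0.830000)/(0.495938 - (-1.356330))
       = 1.591544
Iteration 2:
  f(1.870000) = 0.495938
  f(1.591544) = 0.056248
  x_3 = 1.591544 - 0.056248×(1.591544 - 1.870000)/(0.056248 - 0.495938)
       = 1.555922
Iteration 3:
  f(1.591544) = 0.056248
  f(1.555922) = -0.002010
  x_4 = 1.555922 - (-0.002010)×(1.555922 - 1.591544)/(-0.002010 - 0.056248)
       = 1.557151
Iteration 4:
  f(1.555922) = -0.002010
  f(1.557151) = 0.000009
  x_5 = 1.557151 - 0.000009×(1.557151 - 1.555922)/(0.000009 - (-0.002010))
       = 1.557146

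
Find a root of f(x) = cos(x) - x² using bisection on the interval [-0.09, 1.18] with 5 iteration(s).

f(x) = cos(x) - x²
Initial interval: [-0.09, 1.18]

Iteration 1:
  c_1 = (-0.090000 + 1.180000)/2 = 0.545000
  f(c_1) = f(0.545000) = 0.558102
  f(a) × f(c) ≥ 0, new interval: [0.545000, 1.180000]
Iteration 2:
  c_2 = (0.545000 + 1.180000)/2 = 0.862500
  f(c_2) = f(0.862500) = -0.093365
  f(a) × f(c) < 0, new interval: [0.545000, 0.862500]
Iteration 3:
  c_3 = (0.545000 + 0.862500)/2 = 0.703750
  f(c_3) = f(0.703750) = 0.267157
  f(a) × f(c) ≥ 0, new interval: [0.703750, 0.862500]
Iteration 4:
  c_4 = (0.703750 + 0.862500)/2 = 0.783125
  f(c_4) = f(0.783125) = 0.095428
  f(a) × f(c) ≥ 0, new interval: [0.783125, 0.862500]
Iteration 5:
  c_5 = (0.783125 + 0.862500)/2 = 0.822812
  f(c_5) = f(0.822812) = 0.003142
  f(a) × f(c) ≥ 0, new interval: [0.822812, 0.862500]

After 5 iteration(s), the approximation is c_5 = 0.822812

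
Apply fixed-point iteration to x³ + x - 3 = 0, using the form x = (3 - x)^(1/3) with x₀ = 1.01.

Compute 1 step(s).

Equation: x³ + x - 3 = 0
Fixed-point form: x = (3 - x)^(1/3)
x₀ = 1.01

x_1 = g(1.010000) = 1.257818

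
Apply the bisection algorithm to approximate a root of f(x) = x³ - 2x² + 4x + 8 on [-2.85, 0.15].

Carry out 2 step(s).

f(x) = x³ - 2x² + 4x + 8
Initial interval: [-2.85, 0.15]

Iteration 1:
  c_1 = (-2.850000 + 0.150000)/2 = -1.350000
  f(c_1) = f(-1.350000) = -3.505375
  f(a) × f(c) ≥ 0, new interval: [-1.350000, 0.150000]
Iteration 2:
  c_2 = (-1.350000 + 0.150000)/2 = -0.600000
  f(c_2) = f(-0.600000) = 4.664000
  f(a) × f(c) < 0, new interval: [-1.350000, -0.600000]

After 2 iteration(s), the approximation is c_2 = -0.600000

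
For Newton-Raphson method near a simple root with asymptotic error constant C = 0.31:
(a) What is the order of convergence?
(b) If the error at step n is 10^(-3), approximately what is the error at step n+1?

(a) Newton-Raphson has quadratic (order 2) convergence near simple roots.
    This means |e_{n+1}| ≈ C|e_n|².

(b) With |e_n| = 10^(-3) and C = 0.31:
    |e_{n+1}| ≈ 0.31 × (10^(-3))² = 0.31 × 10^(-6)

(a) 2 (quadratic); (b) |e_{n+1}| ≈ 3.100e-07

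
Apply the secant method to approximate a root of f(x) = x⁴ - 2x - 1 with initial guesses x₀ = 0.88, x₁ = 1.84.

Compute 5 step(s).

f(x) = x⁴ - 2x - 1
x₀ = 0.88, x₁ = 1.84

Secant formula: x_{n+1} = x_n - f(x_n)(x_n - x_{n-1})/(f(x_n) - f(x_{n-1}))

Iteration 1:
  f(0.880000) = -2.160305
  f(1.840000) = 6.782287
  x_2 = 1.840000 - 6.782287×(1.840000 - 0.880000)/(6.782287 - (-2.160305))
       = 1.111912
Iteration 2:
  f(1.840000) = 6.782287
  f(1.111912) = -1.695268
  x_3 = 1.111912 - (-1.695268)×(1.111912 - 1.840000)/(-1.695268 - 6.782287)
       = 1.257509
Iteration 3:
  f(1.111912) = -1.695268
  f(1.257509) = -1.014420
  x_4 = 1.257509 - (-1.014420)×(1.257509 - 1.111912)/(-1.014420 - (-1.695268))
       = 1.474438
Iteration 4:
  f(1.257509) = -1.014420
  f(1.474438) = 0.777262
  x_5 = 1.474438 - 0.777262×(1.474438 - 1.257509)/(0.777262 - (-1.014420))
       = 1.380330
Iteration 5:
  f(1.474438) = 0.777262
  f(1.380330) = -0.130446
  x_6 = 1.380330 - (-0.130446)×(1.380330 - 1.474438)/(-0.130446 - 0.777262)
       = 1.393855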